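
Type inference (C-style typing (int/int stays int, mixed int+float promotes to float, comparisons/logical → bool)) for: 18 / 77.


Operand types: int / int
Rule: mixed int/float promotes to float; int/int stays int
Result type: int


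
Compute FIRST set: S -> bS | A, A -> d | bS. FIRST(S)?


Per alternative of S: FIRST(bS) = {b}; FIRST(A) = {b, d}
FIRST(S) = {b, d}


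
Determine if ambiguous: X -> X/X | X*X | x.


'x/x*x' has two parse trees (no precedence encoded between / and *)
Ambiguous


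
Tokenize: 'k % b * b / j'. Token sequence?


Scan left to right, longest-match per lexeme
Tokens: ID(k), OP(%), ID(b), OP(*), ID(b), OP(/), ID(j)


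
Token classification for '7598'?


Pattern: digits only
Type: INTEGER_LITERAL


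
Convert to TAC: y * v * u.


Break into single-operator statements:
t1 = y * v
t2 = t1 * u


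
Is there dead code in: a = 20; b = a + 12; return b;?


a is read by b's definition; b is returned
No dead code


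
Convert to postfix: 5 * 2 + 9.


Left to right (same or higher precedence on left)
Postfix: 5 2 * 9 +


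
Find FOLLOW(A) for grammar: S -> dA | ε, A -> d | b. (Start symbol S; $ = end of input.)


$ ∈ FOLLOW(S). For each A -> αBβ: add FIRST(β)\{ε} to FOLLOW(B); if β nullable, add FOLLOW(A).
FOLLOW(A) = {$}


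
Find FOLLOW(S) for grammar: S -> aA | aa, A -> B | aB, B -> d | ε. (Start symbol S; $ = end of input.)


$ ∈ FOLLOW(S). For each A -> αBβ: add FIRST(β)\{ε} to FOLLOW(B); if β nullable, add FOLLOW(A).
FOLLOW(S) = {$}


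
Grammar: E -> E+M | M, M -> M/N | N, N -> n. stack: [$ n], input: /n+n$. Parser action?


'n' on top is the handle for N -> n
Action: reduce (N -> n)


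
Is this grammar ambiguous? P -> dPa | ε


balanced d^n…a^n: each string has a unique parse
Unambiguous


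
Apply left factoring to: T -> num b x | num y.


Common prefix: 'num'
Factored: T -> num T', T' -> b x | y


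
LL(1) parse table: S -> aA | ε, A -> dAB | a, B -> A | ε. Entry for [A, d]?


For [A, d]: 'd' ∈ FIRST(dAB)
Entry: A -> dAB


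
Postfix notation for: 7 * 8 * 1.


Left to right (same or higher precedence on left)
Postfix: 7 8 * 1 *


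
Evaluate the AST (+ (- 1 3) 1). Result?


Evaluate inner: (- 1 3) = -2
Evaluate root: (+ -2 1) = -1
Result: -1


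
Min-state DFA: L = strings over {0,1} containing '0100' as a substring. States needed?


KMP-style automaton: 4 progress states + 1 absorbing accept = 5
Minimal DFA: 5 states


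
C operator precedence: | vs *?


'*' is multiplicative (level 10); '|' is bitwise OR (level 3)
Higher level binds tighter
'*' has higher precedence than '|'


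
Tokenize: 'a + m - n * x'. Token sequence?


Scan left to right, longest-match per lexeme
Tokens: ID(a), OP(+), ID(m), OP(-), ID(n), OP(*), ID(x)


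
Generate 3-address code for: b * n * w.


Break into single-operator statements:
t1 = b * n
t2 = t1 * w


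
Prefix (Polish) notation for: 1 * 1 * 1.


left-to-right (same/higher precedence on left): tree is (* (* 1 1) 1)
Prefix: * * 1 1 1


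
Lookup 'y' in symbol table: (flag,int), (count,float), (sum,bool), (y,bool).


Lookup 'y' → type bool


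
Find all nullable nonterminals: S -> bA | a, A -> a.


A nonterminal is nullable iff some alternative derives ε (directly, or every symbol in it is nullable)
Nullable: {}


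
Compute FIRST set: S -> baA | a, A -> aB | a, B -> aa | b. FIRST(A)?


Per alternative of A: FIRST(aB) = {a}; FIRST(a) = {a}
FIRST(A) = {a}


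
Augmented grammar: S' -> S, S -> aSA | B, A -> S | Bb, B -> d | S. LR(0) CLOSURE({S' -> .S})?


Start: S' -> .S
For each item with dot before a nonterminal B, add B -> .γ for every B-production
Closure: [S' -> .S, S -> .aSA, S -> .B, B -> .d, B -> .S]


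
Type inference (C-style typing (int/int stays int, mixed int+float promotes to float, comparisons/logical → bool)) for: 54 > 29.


Operand types: int > int
Rule: comparison yields bool
Result type: bool


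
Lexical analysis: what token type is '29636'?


Pattern: digits only
Type: INTEGER_LITERAL


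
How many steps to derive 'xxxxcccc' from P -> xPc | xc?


Derivation: P => xPc => xxPcc => xxxPccc => xxxxcccc
Steps: 4


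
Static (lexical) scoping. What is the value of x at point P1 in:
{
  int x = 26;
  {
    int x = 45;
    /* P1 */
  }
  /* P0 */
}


x declared in the same block as P1
x = 45


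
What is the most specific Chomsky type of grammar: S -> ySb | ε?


Single nonterminal LHS, but y^n b^n is not regular
Classification: Type 2 (Context-Free)


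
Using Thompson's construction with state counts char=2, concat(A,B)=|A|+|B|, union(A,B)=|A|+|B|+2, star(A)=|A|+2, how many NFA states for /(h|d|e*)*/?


Syntax tree has 3 char leaf(s), 2 union(s), 2 star(s)
chars contribute 3×2 = 6; each union adds +2; each star adds +2
Total: 6 + 4 + 4 = 14 states


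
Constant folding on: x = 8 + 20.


8 + 20 = 28 at compile time
Optimized: x = 28


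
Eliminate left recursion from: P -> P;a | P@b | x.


Left-recursive alternatives: P;a, P@b; non-recursive: x
Introduce P': P -> xP', P' -> ;aP' | @bP' | ε


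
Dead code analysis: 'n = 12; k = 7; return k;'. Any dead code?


n is assigned but never read
Dead: 'n = 12'


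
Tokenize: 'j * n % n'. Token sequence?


Scan left to right, longest-match per lexeme
Tokens: ID(j), OP(*), ID(n), OP(%), ID(n)


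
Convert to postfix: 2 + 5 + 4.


Left to right (same or higher precedence on left)
Postfix: 2 5 + 4 +


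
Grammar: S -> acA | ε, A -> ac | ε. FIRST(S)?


Per alternative of S: FIRST(acA) = {a}; FIRST(ε) = {ε}
FIRST(S) = {a, ε}


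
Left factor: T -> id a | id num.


Common prefix: 'id'
Factored: T -> id T', T' -> a | num


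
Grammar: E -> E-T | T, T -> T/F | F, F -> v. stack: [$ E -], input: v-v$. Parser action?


no handle ('E-' is not any RHS); shift 'v'
Action: shift


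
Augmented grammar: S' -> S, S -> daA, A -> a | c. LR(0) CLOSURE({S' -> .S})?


Start: S' -> .S
For each item with dot before a nonterminal B, add B -> .γ for every B-production
Closure: [S' -> .S, S -> .daA]


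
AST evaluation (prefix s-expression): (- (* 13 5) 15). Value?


Evaluate inner: (* 13 5) = 65
Evaluate root: (- 65 15) = 50
Result: 50


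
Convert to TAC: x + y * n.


Break into single-operator statements:
t1 = y * n
t2 = x + t1


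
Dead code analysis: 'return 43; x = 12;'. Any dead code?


statement follows a return and is unreachable
Dead: 'x = 12'


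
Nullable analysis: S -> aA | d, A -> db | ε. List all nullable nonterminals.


A nonterminal is nullable iff some alternative derives ε (directly, or every symbol in it is nullable)
Nullable: {A}


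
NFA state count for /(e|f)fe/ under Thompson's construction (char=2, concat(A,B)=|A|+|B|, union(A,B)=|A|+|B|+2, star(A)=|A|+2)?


Syntax tree has 4 char leaf(s), 1 union(s), 0 star(s)
chars contribute 4×2 = 8; each union adds +2; each star adds +2
Total: 8 + 2 + 0 = 10 states


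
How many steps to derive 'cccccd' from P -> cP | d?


Derivation: P => cP => ccP => cccP => ccccP => cccccP => cccccd
Steps: 6


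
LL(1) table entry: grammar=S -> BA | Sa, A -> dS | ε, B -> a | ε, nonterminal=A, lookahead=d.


For [A, d]: 'd' ∈ FIRST(dS)
Entry: A -> dS


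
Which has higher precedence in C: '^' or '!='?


'!=' is equality (level 6); '^' is bitwise XOR (level 4)
Higher level binds tighter
'!=' has higher precedence than '^'


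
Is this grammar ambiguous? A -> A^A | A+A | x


'x^x+x' has two parse trees (no precedence encoded between ^ and +)
Ambiguous


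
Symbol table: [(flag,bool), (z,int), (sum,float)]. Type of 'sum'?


Lookup 'sum' → type float


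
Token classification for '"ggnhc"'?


Pattern: double-quoted sequence
Type: STRING_LITERAL


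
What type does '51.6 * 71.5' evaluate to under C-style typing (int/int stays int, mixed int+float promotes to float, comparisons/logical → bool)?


Operand types: float * float
Rule: mixed int/float promotes to float; int/int stays int
Result type: float


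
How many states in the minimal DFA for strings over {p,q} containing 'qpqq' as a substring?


KMP-style automaton: 4 progress states + 1 absorbing accept = 5
Minimal DFA: 5 states


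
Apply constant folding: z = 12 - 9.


12 - 9 = 3 at compile time
Optimized: z = 3


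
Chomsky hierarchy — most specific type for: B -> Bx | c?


Left-linear: every RHS is a terminal or one nonterminal followed by a terminal
Classification: Type 3 (Regular)


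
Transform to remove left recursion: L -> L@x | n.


Left-recursive alternatives: L@x; non-recursive: n
Introduce L': L -> nL', L' -> @xL' | ε


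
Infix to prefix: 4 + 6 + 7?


left-to-right (same/higher precedence on left): tree is (+ (+ 4 6) 7)
Prefix: + + 4 6 7


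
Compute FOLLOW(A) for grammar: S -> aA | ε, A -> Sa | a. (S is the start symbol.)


$ ∈ FOLLOW(S). For each A -> αBβ: add FIRST(β)\{ε} to FOLLOW(B); if β nullable, add FOLLOW(A).
FOLLOW(A) = {$, a}


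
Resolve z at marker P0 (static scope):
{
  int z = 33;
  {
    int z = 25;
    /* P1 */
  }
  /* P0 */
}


z declared in the same block as P0
z = 33


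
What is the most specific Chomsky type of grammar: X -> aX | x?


Right-linear: every RHS is a terminal or a terminal followed by one nonterminal
Classification: Type 3 (Regular)


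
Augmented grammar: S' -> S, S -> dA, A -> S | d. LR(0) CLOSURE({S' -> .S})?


Start: S' -> .S
For each item with dot before a nonterminal B, add B -> .γ for every B-production
Closure: [S' -> .S, S -> .dA]


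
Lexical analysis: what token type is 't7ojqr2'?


Pattern: letter/underscore followed by alphanumerics, not a keyword
Type: IDENTIFIER


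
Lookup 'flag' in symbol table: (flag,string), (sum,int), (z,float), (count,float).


Lookup 'flag' → type string


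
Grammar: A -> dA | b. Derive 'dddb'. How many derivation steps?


Derivation: A => dA => ddA => dddA => dddb
Steps: 4


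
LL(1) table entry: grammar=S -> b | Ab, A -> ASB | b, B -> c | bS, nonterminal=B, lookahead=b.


For [B, b]: 'b' ∈ FIRST(bS)
Entry: B -> bS


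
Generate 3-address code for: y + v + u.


Break into single-operator statements:
t1 = y + v
t2 = t1 + u


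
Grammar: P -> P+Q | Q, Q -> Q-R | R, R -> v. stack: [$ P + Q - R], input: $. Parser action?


handle 'Q-R' on top
Action: reduce (Q -> Q-R)


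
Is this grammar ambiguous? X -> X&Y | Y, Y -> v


precedence layered via separate nonterminal Y: deterministic
Unambiguous


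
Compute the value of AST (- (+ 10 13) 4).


Evaluate inner: (+ 10 13) = 23
Evaluate root: (- 23 4) = 19
Result: 19


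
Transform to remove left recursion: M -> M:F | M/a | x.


Left-recursive alternatives: M:F, M/a; non-recursive: x
Introduce M': M -> xM', M' -> :FM' | /aM' | ε


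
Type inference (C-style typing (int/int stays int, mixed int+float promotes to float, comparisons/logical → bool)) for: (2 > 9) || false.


Operand types: bool || bool
Rule: logical operators take bool operands and yield bool
Result type: bool


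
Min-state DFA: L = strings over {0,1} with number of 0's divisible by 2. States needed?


Track (count of 0) mod 2: states 0..1, accept at 0
Minimal DFA: 2 states


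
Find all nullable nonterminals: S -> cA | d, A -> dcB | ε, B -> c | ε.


A nonterminal is nullable iff some alternative derives ε (directly, or every symbol in it is nullable)
Nullable: {A, B}


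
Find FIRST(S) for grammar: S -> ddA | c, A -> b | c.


Per alternative of S: FIRST(ddA) = {d}; FIRST(c) = {c}
FIRST(S) = {c, d}


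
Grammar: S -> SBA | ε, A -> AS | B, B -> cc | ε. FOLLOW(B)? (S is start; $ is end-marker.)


$ ∈ FOLLOW(S). For each A -> αBβ: add FIRST(β)\{ε} to FOLLOW(B); if β nullable, add FOLLOW(A).
FOLLOW(B) = {$, c}


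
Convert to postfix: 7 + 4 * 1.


* has higher precedence, evaluate 4*1 first
Postfix: 7 4 1 * +


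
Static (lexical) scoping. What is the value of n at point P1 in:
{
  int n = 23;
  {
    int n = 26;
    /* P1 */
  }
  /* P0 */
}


n declared in the same block as P1
n = 26


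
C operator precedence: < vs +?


'+' is additive (level 9); '<' is relational (level 7)
Higher level binds tighter
'+' has higher precedence than '<'


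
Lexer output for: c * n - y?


Scan left to right, longest-match per lexeme
Tokens: ID(c), OP(*), ID(n), OP(-), ID(y)


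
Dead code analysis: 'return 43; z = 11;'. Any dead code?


statement follows a return and is unreachable
Dead: 'z = 11'


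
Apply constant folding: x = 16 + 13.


16 + 13 = 29 at compile time
Optimized: x = 29


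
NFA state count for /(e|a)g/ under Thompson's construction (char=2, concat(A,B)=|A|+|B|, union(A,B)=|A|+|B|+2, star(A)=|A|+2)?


Syntax tree has 3 char leaf(s), 1 union(s), 0 star(s)
chars contribute 3×2 = 6; each union adds +2; each star adds +2
Total: 6 + 2 + 0 = 8 states


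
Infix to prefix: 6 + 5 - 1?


left-to-right (same/higher precedence on left): tree is (- (+ 6 5) 1)
Prefix: - + 6 5 1


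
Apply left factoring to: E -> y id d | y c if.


Common prefix: 'y'
Factored: E -> y E', E' -> id d | c if


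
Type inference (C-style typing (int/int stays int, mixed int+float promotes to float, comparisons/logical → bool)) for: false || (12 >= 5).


Operand types: bool || bool
Rule: logical operators take bool operands and yield bool
Result type: bool


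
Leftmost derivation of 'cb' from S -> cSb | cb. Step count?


Derivation: S => cb
Steps: 1


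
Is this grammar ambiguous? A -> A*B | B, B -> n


precedence layered via separate nonterminal B: deterministic
Unambiguous


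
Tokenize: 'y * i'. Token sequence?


Scan left to right, longest-match per lexeme
Tokens: ID(y), OP(*), ID(i)


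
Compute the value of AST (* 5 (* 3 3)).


Evaluate inner: (* 3 3) = 9
Evaluate root: (* 5 9) = 45
Result: 45


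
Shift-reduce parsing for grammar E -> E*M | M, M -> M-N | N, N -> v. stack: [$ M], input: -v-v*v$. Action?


shift '-' to continue M -> M-N
Action: shift


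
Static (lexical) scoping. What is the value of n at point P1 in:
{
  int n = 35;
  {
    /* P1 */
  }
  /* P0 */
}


P1's block does not declare n; resolves to the enclosing declaration at depth 0
n = 35


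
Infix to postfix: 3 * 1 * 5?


Left to right (same or higher precedence on left)
Postfix: 3 1 * 5 *


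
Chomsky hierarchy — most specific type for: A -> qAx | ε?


Single nonterminal LHS, but q^n x^n is not regular
Classification: Type 2 (Context-Free)


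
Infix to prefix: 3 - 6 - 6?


left-to-right (same/higher precedence on left): tree is (- (- 3 6) 6)
Prefix: - - 3 6 6


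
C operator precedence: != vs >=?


'>=' is relational (level 7); '!=' is equality (level 6)
Higher level binds tighter
'>=' has higher precedence than '!='


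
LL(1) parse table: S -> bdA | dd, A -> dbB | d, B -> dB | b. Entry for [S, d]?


For [S, d]: 'd' ∈ FIRST(dd)
Entry: S -> dd


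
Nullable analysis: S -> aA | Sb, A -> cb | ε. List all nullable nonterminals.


A nonterminal is nullable iff some alternative derives ε (directly, or every symbol in it is nullable)
Nullable: {A}


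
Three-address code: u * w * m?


Break into single-operator statements:
t1 = u * w
t2 = t1 * m


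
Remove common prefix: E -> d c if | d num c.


Common prefix: 'd'
Factored: E -> d E', E' -> c if | num c


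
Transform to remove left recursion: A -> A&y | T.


Left-recursive alternatives: A&y; non-recursive: T
Introduce A': A -> TA', A' -> &yA' | ε


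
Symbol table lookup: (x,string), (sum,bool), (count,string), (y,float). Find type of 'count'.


Lookup 'count' → type string


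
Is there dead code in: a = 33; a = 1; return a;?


first assignment to a is overwritten before any read
Dead: 'a = 33'


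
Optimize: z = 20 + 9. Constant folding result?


20 + 9 = 29 at compile time
Optimized: z = 29


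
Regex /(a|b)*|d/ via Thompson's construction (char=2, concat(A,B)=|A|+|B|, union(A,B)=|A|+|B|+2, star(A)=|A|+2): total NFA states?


Syntax tree has 3 char leaf(s), 2 union(s), 1 star(s)
chars contribute 3×2 = 6; each union adds +2; each star adds +2
Total: 6 + 4 + 2 = 12 states


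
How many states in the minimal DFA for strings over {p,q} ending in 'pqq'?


Track the longest suffix of input matching a prefix of 'pqq': 4 classes (prefixes of length 0..3)
Minimal DFA: 4 states


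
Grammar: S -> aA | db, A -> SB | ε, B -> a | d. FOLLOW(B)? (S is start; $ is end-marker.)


$ ∈ FOLLOW(S). For each A -> αBβ: add FIRST(β)\{ε} to FOLLOW(B); if β nullable, add FOLLOW(A).
FOLLOW(B) = {$, a, d}


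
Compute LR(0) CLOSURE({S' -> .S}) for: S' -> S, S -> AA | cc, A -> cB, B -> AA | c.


Start: S' -> .S
For each item with dot before a nonterminal B, add B -> .γ for every B-production
Closure: [S' -> .S, S -> .AA, S -> .cc, A -> .cB]


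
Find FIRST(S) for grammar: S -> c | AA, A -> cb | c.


Per alternative of S: FIRST(c) = {c}; FIRST(AA) = {c}
FIRST(S) = {c}


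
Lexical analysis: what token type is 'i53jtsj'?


Pattern: letter/underscore followed by alphanumerics, not a keyword
Type: IDENTIFIER


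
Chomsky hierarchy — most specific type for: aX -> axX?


LHS has context (more than one symbol) and |LHS| ≤ |RHS|
Classification: Type 1 (Context-Sensitive)


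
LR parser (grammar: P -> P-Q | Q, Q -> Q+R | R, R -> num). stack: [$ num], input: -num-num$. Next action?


'num' on top is the handle for R -> num
Action: reduce (R -> num)


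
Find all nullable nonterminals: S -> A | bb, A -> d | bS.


A nonterminal is nullable iff some alternative derives ε (directly, or every symbol in it is nullable)
Nullable: {}


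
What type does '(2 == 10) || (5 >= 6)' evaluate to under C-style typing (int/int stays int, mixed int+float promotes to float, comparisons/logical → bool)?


Operand types: bool || bool
Rule: logical operators take bool operands and yield bool
Result type: bool


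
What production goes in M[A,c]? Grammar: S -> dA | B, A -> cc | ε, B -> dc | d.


For [A, c]: 'c' ∈ FIRST(cc)
Entry: A -> cc


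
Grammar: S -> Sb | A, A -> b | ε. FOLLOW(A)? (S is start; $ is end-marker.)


$ ∈ FOLLOW(S). For each A -> αBβ: add FIRST(β)\{ε} to FOLLOW(B); if β nullable, add FOLLOW(A).
FOLLOW(A) = {$, b}


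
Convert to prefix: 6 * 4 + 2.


left-to-right (same/higher precedence on left): tree is (+ (* 6 4) 2)
Prefix: + * 6 4 2


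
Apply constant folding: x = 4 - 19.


4 - 19 = -15 at compile time
Optimized: x = -15


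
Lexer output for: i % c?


Scan left to right, longest-match per lexeme
Tokens: ID(i), OP(%), ID(c)


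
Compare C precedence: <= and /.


'/' is multiplicative (level 10); '<=' is relational (level 7)
Higher level binds tighter
'/' has higher precedence than '<='


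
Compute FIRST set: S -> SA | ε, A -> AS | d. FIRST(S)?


Per alternative of S: FIRST(SA) = {d}; FIRST(ε) = {ε}
FIRST(S) = {d, ε}


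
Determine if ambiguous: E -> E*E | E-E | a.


'a*a-a' has two parse trees (no precedence encoded between * and -)
Ambiguous


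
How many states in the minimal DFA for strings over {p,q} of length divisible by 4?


Track length mod 4: states 0..3, accept at 0
Minimal DFA: 4 states


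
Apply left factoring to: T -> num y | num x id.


Common prefix: 'num'
Factored: T -> num T', T' -> y | x id


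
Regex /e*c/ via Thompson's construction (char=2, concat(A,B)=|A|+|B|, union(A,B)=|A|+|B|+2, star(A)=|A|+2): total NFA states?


Syntax tree has 2 char leaf(s), 0 union(s), 1 star(s)
chars contribute 2×2 = 4; each union adds +2; each star adds +2
Total: 4 + 0 + 2 = 6 states


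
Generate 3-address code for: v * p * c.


Break into single-operator statements:
t1 = v * p
t2 = t1 * c


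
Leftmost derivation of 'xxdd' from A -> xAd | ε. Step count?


Derivation: A => xAd => xxAdd => xxdd
Steps: 3


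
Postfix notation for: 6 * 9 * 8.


Left to right (same or higher precedence on left)
Postfix: 6 9 * 8 *


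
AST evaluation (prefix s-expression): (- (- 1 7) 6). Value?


Evaluate inner: (- 1 7) = -6
Evaluate root: (- -6 6) = -12
Result: -12


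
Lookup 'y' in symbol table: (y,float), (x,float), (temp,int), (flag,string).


Lookup 'y' → type float


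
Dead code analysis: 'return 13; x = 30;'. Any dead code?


statement follows a return and is unreachable
Dead: 'x = 30'


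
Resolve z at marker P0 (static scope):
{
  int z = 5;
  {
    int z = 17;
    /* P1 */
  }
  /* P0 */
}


z declared in the same block as P0
z = 5


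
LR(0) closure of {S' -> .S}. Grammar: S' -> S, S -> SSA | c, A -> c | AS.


Start: S' -> .S
For each item with dot before a nonterminal B, add B -> .γ for every B-production
Closure: [S' -> .S, S -> .SSA, S -> .c]


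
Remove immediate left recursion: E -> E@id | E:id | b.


Left-recursive alternatives: E@id, E:id; non-recursive: b
Introduce E': E -> bE', E' -> @idE' | :idE' | ε


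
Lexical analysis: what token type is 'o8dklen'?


Pattern: letter/underscore followed by alphanumerics, not a keyword
Type: IDENTIFIER


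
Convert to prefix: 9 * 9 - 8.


left-to-right (same/higher precedence on left): tree is (- (* 9 9) 8)
Prefix: - * 9 9 8


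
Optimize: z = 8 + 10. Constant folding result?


8 + 10 = 18 at compile time
Optimized: z = 18


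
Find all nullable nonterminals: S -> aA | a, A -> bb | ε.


A nonterminal is nullable iff some alternative derives ε (directly, or every symbol in it is nullable)
Nullable: {A}


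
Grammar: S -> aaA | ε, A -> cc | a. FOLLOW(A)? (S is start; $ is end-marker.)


$ ∈ FOLLOW(S). For each A -> αBβ: add FIRST(β)\{ε} to FOLLOW(B); if β nullable, add FOLLOW(A).
FOLLOW(A) = {$}


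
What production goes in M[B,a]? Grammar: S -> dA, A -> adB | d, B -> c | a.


For [B, a]: 'a' ∈ FIRST(a)
Entry: B -> a


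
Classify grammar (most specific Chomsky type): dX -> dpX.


LHS has context (more than one symbol) and |LHS| ≤ |RHS|
Classification: Type 1 (Context-Sensitive)


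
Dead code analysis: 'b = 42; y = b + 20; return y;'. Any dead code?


b is read by y's definition; y is returned
No dead code


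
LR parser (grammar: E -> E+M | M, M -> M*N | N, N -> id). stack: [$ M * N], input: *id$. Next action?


handle 'M*N' on top
Action: reduce (M -> M*N)


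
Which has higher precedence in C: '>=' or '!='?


'>=' is relational (level 7); '!=' is equality (level 6)
Higher level binds tighter
'>=' has higher precedence than '!='


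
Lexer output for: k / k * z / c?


Scan left to right, longest-match per lexeme
Tokens: ID(k), OP(/), ID(k), OP(*), ID(z), OP(/), ID(c)


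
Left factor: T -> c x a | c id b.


Common prefix: 'c'
Factored: T -> c T', T' -> x a | id b


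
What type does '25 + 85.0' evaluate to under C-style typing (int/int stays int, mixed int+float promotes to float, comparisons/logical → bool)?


Operand types: int + float
Rule: mixed int/float promotes to float; int/int stays int
Result type: float


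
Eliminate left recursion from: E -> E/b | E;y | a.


Left-recursive alternatives: E/b, E;y; non-recursive: a
Introduce E': E -> aE', E' -> /bE' | ;yE' | ε


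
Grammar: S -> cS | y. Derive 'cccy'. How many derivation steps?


Derivation: S => cS => ccS => cccS => cccy
Steps: 4


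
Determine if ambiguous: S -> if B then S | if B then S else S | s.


dangling else: 'if B then if B then s else s' parses two ways
Ambiguous


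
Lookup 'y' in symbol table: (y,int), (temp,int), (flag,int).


Lookup 'y' → type int


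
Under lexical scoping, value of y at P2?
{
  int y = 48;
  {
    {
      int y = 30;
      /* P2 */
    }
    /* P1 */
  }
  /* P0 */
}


y declared in the same block as P2
y = 30


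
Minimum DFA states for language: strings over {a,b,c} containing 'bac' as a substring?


KMP-style automaton: 3 progress states + 1 absorbing accept = 4
Minimal DFA: 4 states


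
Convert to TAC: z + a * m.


Break into single-operator statements:
t1 = a * m
t2 = z + t1


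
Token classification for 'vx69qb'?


Pattern: letter/underscore followed by alphanumerics, not a keyword
Type: IDENTIFIER


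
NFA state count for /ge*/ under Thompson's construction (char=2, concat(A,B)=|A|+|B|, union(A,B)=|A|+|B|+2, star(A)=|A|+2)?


Syntax tree has 2 char leaf(s), 0 union(s), 1 star(s)
chars contribute 2×2 = 4; each union adds +2; each star adds +2
Total: 4 + 0 + 2 = 6 states


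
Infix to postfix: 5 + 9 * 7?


* has higher precedence, evaluate 9*7 first
Postfix: 5 9 7 * +


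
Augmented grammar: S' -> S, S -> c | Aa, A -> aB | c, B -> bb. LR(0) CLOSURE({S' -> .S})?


Start: S' -> .S
For each item with dot before a nonterminal B, add B -> .γ for every B-production
Closure: [S' -> .S, S -> .c, S -> .Aa, A -> .aB, A -> .c]


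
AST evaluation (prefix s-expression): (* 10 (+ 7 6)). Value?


Evaluate inner: (+ 7 6) = 13
Evaluate root: (* 10 13) = 130
Result: 130


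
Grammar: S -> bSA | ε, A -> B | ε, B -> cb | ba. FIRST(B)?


Per alternative of B: FIRST(cb) = {c}; FIRST(ba) = {b}
FIRST(B) = {b, c}


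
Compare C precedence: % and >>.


'%' is multiplicative (level 10); '>>' is shift (level 8)
Higher level binds tighter
'%' has higher precedence than '>>'


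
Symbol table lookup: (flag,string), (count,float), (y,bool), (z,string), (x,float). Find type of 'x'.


Lookup 'x' → type float


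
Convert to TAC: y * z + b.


Break into single-operator statements:
t1 = y * z
t2 = t1 + b


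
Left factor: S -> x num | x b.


Common prefix: 'x'
Factored: S -> x S', S' -> num | b


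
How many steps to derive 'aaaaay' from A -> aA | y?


Derivation: A => aA => aaA => aaaA => aaaaA => aaaaaA => aaaaay
Steps: 6


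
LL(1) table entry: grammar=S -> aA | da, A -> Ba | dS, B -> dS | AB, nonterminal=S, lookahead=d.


For [S, d]: 'd' ∈ FIRST(da)
Entry: S -> da


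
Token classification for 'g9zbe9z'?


Pattern: letter/underscore followed by alphanumerics, not a keyword
Type: IDENTIFIER


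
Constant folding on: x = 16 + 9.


16 + 9 = 25 at compile time
Optimized: x = 25


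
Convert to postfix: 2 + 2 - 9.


Left to right (same or higher precedence on left)
Postfix: 2 2 + 9 -


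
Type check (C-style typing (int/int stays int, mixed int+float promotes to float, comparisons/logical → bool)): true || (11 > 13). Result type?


Operand types: bool || bool
Rule: logical operators take bool operands and yield bool
Result type: bool


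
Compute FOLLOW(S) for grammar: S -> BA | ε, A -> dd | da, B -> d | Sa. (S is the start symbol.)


$ ∈ FOLLOW(S). For each A -> αBβ: add FIRST(β)\{ε} to FOLLOW(B); if β nullable, add FOLLOW(A).
FOLLOW(S) = {$, a}


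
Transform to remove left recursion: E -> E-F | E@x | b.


Left-recursive alternatives: E-F, E@x; non-recursive: b
Introduce E': E -> bE', E' -> -FE' | @xE' | ε


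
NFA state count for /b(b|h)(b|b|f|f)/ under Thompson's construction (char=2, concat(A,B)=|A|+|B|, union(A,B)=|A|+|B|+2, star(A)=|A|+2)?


Syntax tree has 7 char leaf(s), 4 union(s), 0 star(s)
chars contribute 7×2 = 14; each union adds +2; each star adds +2
Total: 14 + 8 + 0 = 22 states


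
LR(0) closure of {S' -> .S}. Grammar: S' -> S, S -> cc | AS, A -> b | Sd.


Start: S' -> .S
For each item with dot before a nonterminal B, add B -> .γ for every B-production
Closure: [S' -> .S, S -> .cc, S -> .AS, A -> .b, A -> .Sd]


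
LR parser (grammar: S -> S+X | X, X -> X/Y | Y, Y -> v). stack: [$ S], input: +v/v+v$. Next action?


shift '+' to continue S -> S+X
Action: shift


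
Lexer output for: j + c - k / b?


Scan left to right, longest-match per lexeme
Tokens: ID(j), OP(+), ID(c), OP(-), ID(k), OP(/), ID(b)


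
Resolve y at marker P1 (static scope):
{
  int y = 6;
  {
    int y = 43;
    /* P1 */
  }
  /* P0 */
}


y declared in the same block as P1
y = 43


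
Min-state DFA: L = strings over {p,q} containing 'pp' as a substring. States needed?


KMP-style automaton: 2 progress states + 1 absorbing accept = 3
Minimal DFA: 3 states


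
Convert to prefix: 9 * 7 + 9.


left-to-right (same/higher precedence on left): tree is (+ (* 9 7) 9)
Prefix: + * 9 7 9


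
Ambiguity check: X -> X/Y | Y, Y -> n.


precedence layered via separate nonterminal Y: deterministic
Unambiguous


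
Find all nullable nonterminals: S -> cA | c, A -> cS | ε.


A nonterminal is nullable iff some alternative derives ε (directly, or every symbol in it is nullable)
Nullable: {A}


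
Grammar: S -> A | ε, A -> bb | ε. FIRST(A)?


Per alternative of A: FIRST(bb) = {b}; FIRST(ε) = {ε}
FIRST(A) = {b, ε}


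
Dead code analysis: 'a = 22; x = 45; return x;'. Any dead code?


a is assigned but never read
Dead: 'a = 22'


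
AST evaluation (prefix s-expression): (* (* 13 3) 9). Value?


Evaluate inner: (* 13 3) = 39
Evaluate root: (* 39 9) = 351
Result: 351


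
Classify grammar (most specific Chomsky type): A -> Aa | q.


Left-linear: every RHS is a terminal or one nonterminal followed by a terminal
Classification: Type 3 (Regular)


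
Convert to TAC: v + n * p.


Break into single-operator statements:
t1 = n * p
t2 = v + t1


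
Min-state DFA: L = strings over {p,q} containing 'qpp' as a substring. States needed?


KMP-style automaton: 3 progress states + 1 absorbing accept = 4
Minimal DFA: 4 states


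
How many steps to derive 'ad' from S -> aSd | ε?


Derivation: S => aSd => ad
Steps: 2


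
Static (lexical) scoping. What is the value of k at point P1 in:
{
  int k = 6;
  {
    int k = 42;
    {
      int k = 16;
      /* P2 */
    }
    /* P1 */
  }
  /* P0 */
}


k declared in the same block as P1
k = 42


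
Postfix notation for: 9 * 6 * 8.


Left to right (same or higher precedence on left)
Postfix: 9 6 * 8 *


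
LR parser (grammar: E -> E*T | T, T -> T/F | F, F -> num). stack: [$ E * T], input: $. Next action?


handle 'E*T' on top; lookahead ∈ FOLLOW(E) = {*, $}
Action: reduce (E -> E*T)


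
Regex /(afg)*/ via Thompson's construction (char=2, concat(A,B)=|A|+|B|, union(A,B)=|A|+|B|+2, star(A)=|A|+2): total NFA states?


Syntax tree has 3 char leaf(s), 0 union(s), 1 star(s)
chars contribute 3×2 = 6; each union adds +2; each star adds +2
Total: 6 + 0 + 2 = 8 states


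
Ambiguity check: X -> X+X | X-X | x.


'x+x-x' has two parse trees (no precedence encoded between + and -)
Ambiguous


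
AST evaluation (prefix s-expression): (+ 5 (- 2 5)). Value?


Evaluate inner: (- 2 5) = -3
Evaluate root: (+ 5 -3) = 2
Result: 2


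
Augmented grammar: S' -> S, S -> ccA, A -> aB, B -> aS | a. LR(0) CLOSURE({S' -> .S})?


Start: S' -> .S
For each item with dot before a nonterminal B, add B -> .γ for every B-production
Closure: [S' -> .S, S -> .ccA]


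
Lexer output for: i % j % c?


Scan left to right, longest-match per lexeme
Tokens: ID(i), OP(%), ID(j), OP(%), ID(c)


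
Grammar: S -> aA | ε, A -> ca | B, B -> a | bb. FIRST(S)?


Per alternative of S: FIRST(aA) = {a}; FIRST(ε) = {ε}
FIRST(S) = {a, ε}


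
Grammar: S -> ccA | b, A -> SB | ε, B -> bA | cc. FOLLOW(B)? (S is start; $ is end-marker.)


$ ∈ FOLLOW(S). For each A -> αBβ: add FIRST(β)\{ε} to FOLLOW(B); if β nullable, add FOLLOW(A).
FOLLOW(B) = {$, b, c}


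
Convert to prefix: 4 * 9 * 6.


left-to-right (same/higher precedence on left): tree is (* (* 4 9) 6)
Prefix: * * 4 9 6


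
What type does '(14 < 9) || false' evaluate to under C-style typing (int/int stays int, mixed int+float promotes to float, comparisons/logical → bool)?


Operand types: bool || bool
Rule: logical operators take bool operands and yield bool
Result type: bool


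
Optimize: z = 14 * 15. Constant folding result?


14 * 15 = 210 at compile time
Optimized: z = 210


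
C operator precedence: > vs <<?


'<<' is shift (level 8); '>' is relational (level 7)
Higher level binds tighter
'<<' has higher precedence than '>'


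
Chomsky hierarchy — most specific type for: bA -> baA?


LHS has context (more than one symbol) and |LHS| ≤ |RHS|
Classification: Type 1 (Context-Sensitive)


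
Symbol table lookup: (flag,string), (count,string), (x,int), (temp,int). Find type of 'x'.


Lookup 'x' → type int


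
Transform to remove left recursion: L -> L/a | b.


Left-recursive alternatives: L/a; non-recursive: b
Introduce L': L -> bL', L' -> /aL' | ε


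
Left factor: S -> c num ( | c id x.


Common prefix: 'c'
Factored: S -> c S', S' -> num ( | id x


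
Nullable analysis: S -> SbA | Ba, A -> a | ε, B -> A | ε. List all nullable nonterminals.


A nonterminal is nullable iff some alternative derives ε (directly, or every symbol in it is nullable)
Nullable: {A, B}


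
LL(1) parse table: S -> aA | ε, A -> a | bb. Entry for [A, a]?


For [A, a]: 'a' ∈ FIRST(a)
Entry: A -> a


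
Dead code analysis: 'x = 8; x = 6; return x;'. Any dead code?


first assignment to x is overwritten before any read
Dead: 'x = 8'


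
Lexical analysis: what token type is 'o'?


Pattern: letter/underscore followed by alphanumerics, not a keyword
Type: IDENTIFIER


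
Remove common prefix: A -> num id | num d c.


Common prefix: 'num'
Factored: A -> num A', A' -> id | d c


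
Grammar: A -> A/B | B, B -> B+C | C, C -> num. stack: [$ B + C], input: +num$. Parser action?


handle 'B+C' on top
Action: reduce (B -> B+C)


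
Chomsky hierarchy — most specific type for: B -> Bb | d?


Left-linear: every RHS is a terminal or one nonterminal followed by a terminal
Classification: Type 3 (Regular)


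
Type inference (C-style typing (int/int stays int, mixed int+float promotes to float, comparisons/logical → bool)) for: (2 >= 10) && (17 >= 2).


Operand types: bool && bool
Rule: logical operators take bool operands and yield bool
Result type: bool


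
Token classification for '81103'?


Pattern: digits only
Type: INTEGER_LITERAL


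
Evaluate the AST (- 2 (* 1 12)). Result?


Evaluate inner: (* 1 12) = 12
Evaluate root: (- 2 12) = -10
Result: -10


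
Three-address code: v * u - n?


Break into single-operator statements:
t1 = v * u
t2 = t1 - n


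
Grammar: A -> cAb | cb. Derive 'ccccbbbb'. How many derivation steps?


Derivation: A => cAb => ccAbb => cccAbbb => ccccbbbb
Steps: 4


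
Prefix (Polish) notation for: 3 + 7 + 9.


left-to-right (same/higher precedence on left): tree is (+ (+ 3 7) 9)
Prefix: + + 3 7 9


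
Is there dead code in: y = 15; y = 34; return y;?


first assignment to y is overwritten before any read
Dead: 'y = 15'


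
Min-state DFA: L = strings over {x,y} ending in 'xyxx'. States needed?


Track the longest suffix of input matching a prefix of 'xyxx': 5 classes (prefixes of length 0..4)
Minimal DFA: 5 states


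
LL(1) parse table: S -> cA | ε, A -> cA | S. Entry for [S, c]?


For [S, c]: 'c' ∈ FIRST(cA)
Entry: S -> cA


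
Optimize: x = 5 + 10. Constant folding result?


5 + 10 = 15 at compile time
Optimized: x = 15


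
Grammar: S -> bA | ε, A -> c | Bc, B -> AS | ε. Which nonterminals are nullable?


A nonterminal is nullable iff some alternative derives ε (directly, or every symbol in it is nullable)
Nullable: {B, S}


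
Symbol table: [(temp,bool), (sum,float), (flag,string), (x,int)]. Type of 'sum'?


Lookup 'sum' → type float


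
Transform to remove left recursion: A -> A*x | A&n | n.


Left-recursive alternatives: A*x, A&n; non-recursive: n
Introduce A': A -> nA', A' -> *xA' | &nA' | ε


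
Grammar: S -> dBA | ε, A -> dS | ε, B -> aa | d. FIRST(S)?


Per alternative of S: FIRST(dBA) = {d}; FIRST(ε) = {ε}
FIRST(S) = {d, ε}


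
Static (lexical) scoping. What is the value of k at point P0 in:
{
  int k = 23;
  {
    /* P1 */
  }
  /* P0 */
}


k declared in the same block as P0
k = 23


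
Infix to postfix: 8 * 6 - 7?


Left to right (same or higher precedence on left)
Postfix: 8 6 * 7 -


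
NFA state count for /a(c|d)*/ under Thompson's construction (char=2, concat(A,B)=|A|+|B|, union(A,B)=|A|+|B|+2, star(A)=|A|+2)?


Syntax tree has 3 char leaf(s), 1 union(s), 1 star(s)
chars contribute 3×2 = 6; each union adds +2; each star adds +2
Total: 6 + 2 + 2 = 10 states


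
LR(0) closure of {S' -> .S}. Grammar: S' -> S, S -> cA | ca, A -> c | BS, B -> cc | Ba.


Start: S' -> .S
For each item with dot before a nonterminal B, add B -> .γ for every B-production
Closure: [S' -> .S, S -> .cA, S -> .ca]


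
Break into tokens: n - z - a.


Scan left to right, longest-match per lexeme
Tokens: ID(n), OP(-), ID(z), OP(-), ID(a)


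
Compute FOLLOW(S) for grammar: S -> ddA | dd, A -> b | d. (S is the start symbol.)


$ ∈ FOLLOW(S). For each A -> αBβ: add FIRST(β)\{ε} to FOLLOW(B); if β nullable, add FOLLOW(A).
FOLLOW(S) = {$}


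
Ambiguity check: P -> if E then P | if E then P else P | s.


dangling else: 'if E then if E then s else s' parses two ways
Ambiguous


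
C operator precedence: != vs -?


'-' is additive (level 9); '!=' is equality (level 6)
Higher level binds tighter
'-' has higher precedence than '!='


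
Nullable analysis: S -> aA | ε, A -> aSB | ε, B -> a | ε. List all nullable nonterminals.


A nonterminal is nullable iff some alternative derives ε (directly, or every symbol in it is nullable)
Nullable: {A, B, S}


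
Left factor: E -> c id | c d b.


Common prefix: 'c'
Factored: E -> c E', E' -> id | d b


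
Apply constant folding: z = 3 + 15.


3 + 15 = 18 at compile time
Optimized: z = 18


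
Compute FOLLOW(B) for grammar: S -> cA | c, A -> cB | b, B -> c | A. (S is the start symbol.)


$ ∈ FOLLOW(S). For each A -> αBβ: add FIRST(β)\{ε} to FOLLOW(B); if β nullable, add FOLLOW(A).
FOLLOW(B) = {$}


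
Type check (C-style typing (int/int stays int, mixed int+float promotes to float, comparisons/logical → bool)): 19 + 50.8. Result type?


Operand types: int + float
Rule: mixed int/float promotes to float; int/int stays int
Result type: float


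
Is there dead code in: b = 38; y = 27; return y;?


b is assigned but never read
Dead: 'b = 38'


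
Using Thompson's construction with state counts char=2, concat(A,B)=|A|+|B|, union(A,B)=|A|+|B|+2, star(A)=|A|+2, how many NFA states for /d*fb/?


Syntax tree has 3 char leaf(s), 0 union(s), 1 star(s)
chars contribute 3×2 = 6; each union adds +2; each star adds +2
Total: 6 + 0 + 2 = 8 states


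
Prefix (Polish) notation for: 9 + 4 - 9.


left-to-right (same/higher precedence on left): tree is (- (+ 9 4) 9)
Prefix: - + 9 4 9


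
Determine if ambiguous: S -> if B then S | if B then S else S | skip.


dangling else: 'if B then if B then skip else skip' parses two ways
Ambiguous


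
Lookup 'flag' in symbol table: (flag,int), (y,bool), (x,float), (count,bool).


Lookup 'flag' → type int


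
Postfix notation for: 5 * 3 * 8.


Left to right (same or higher precedence on left)
Postfix: 5 3 * 8 *
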